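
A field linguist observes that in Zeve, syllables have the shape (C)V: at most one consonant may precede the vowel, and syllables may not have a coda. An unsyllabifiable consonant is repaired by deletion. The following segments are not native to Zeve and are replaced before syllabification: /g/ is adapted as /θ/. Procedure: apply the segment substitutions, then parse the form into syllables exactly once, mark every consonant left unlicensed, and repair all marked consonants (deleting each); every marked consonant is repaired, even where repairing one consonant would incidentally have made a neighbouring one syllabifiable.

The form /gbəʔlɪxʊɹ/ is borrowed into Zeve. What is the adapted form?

Substitution: /g/ → /θ/, giving /θbəʔlɪxʊɹ/.
Under (C)V, the unsyllabifiable consonants are /θ/, /ʔ/, /ɹ/ (no codas are permitted; onsets are limited to one consonant).
Each unlicensed consonant is deleted: /θ/, /ʔ/, /ɹ/.

bəlɪxʊ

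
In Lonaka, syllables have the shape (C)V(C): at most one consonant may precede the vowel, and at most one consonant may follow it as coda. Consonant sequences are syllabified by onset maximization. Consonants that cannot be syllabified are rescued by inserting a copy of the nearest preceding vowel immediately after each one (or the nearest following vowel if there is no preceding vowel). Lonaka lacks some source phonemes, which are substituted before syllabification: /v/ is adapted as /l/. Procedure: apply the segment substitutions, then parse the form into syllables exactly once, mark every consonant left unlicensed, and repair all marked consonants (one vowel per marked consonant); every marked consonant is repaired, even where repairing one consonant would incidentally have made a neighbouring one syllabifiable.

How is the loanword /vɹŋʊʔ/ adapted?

lʊɹʊŋʊʔ

Substitution: /v/ → /l/, giving /lɹŋʊʔ/.
Under (C)V(C), the unsyllabifiable consonants are /l/, /ɹ/ (at most one coda consonant is licensed; onsets are limited to one consonant).
Inserting the epenthetic vowel yields /l/ → /lʊ/, /ɹ/ → /ɹʊ/.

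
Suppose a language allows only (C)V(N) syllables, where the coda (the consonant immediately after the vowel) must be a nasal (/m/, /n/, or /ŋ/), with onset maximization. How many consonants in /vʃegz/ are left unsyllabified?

3

Under (C)V(N), the unsyllabifiable consonants are /v/, /g/, /z/ (only a nasal (/m/, /n/, or /ŋ/) is licensed in coda position; onsets are limited to one consonant).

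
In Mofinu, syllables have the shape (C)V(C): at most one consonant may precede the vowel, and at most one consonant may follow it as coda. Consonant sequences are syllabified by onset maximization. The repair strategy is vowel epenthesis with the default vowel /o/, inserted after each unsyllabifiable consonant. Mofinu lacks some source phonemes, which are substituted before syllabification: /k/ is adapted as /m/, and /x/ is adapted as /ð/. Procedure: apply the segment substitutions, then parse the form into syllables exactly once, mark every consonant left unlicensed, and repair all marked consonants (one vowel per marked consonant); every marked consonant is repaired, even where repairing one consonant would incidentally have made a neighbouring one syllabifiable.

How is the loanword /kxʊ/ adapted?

Substitution: /k/ → /m/, /x/ → /ð/, giving /mðʊ/.
Under (C)V(C), the unsyllabifiable consonants are /m/ (at most one coda consonant is licensed; onsets are limited to one consonant).
Inserting the epenthetic vowel yields /m/ → /mo/.

moðʊ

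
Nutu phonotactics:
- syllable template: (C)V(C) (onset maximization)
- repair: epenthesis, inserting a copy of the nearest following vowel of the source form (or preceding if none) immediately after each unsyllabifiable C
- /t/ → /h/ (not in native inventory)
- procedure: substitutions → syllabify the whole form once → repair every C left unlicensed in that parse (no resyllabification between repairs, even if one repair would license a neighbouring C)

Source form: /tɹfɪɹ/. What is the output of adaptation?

hɪɹɪfɪɹ

Substitution: /t/ → /h/, giving /hɹfɪɹ/.
Syllabifying with onset maximization leaves /h/, /ɹ/ stranded (at most one coda consonant is licensed; onsets are limited to one consonant).
Inserting the epenthetic vowel yields /h/ → /hɪ/, /ɹ/ → /ɹɪ/.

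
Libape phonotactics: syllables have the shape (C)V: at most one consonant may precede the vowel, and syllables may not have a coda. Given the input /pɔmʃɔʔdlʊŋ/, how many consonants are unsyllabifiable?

The consonants /m/, /ʔ/, /d/, /ŋ/ cannot be parsed into a legal (C)V syllable (no codas are permitted; onsets are limited to one consonant).

4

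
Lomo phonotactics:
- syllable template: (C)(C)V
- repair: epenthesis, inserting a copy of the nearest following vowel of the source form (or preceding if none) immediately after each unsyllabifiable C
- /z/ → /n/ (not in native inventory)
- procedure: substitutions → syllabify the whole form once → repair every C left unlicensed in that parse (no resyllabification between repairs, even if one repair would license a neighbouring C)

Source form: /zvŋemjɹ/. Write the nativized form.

Substitution: /z/ → /n/, giving /nvŋemjɹ/.
Syllabifying with onset maximization leaves /n/, /m/, /j/, /ɹ/ stranded (no codas are permitted; onsets may contain at most 2 consonants).
Inserting the epenthetic vowel yields /n/ → /ne/, /m/ → /me/, /j/ → /je/, /ɹ/ → /ɹe/.

nevŋemejeɹe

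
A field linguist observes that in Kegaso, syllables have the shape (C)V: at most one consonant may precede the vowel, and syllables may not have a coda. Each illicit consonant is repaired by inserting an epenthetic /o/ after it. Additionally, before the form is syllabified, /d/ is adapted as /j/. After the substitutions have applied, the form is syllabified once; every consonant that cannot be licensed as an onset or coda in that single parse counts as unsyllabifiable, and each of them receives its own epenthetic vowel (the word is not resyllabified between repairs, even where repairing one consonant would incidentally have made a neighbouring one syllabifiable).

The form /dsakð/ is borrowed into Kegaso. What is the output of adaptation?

Substitution: /d/ → /j/, giving /jsakð/.
Syllabifying with onset maximization leaves /j/, /k/, /ð/ stranded (no codas are permitted; onsets are limited to one consonant).
Each unlicensed consonant becomes the onset of a new syllable: /j/ → /jo/, /k/ → /ko/, /ð/ → /ðo/.

josakoðo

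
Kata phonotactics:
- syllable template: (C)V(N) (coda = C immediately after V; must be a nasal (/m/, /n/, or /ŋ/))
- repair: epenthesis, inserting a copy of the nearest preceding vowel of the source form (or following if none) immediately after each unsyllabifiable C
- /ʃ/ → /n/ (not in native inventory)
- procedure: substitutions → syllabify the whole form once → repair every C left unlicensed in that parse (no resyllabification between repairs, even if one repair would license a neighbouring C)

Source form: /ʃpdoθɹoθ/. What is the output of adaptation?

nopodoθoɹoθo

Substitution: /ʃ/ → /n/, giving /npdoθɹoθ/.
The consonants /n/, /p/, /θ/, /θ/ cannot be parsed into a legal (C)V(N) syllable (only a nasal (/m/, /n/, or /ŋ/) is licensed in coda position; onsets are limited to one consonant).
Inserting the epenthetic vowel yields /n/ → /no/, /p/ → /po/, /θ/ → /θo/, /θ/ → /θo/.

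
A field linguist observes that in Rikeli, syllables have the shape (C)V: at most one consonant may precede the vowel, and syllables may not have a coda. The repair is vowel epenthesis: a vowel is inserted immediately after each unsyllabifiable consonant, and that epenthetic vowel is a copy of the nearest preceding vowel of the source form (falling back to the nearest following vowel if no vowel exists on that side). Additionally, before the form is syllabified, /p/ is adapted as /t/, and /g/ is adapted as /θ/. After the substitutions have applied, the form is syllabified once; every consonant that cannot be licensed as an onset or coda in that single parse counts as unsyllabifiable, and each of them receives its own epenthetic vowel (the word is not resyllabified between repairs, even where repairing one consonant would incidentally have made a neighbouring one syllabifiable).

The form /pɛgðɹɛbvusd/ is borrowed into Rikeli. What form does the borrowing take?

Substitution: /p/ → /t/, /g/ → /θ/, giving /tɛθðɹɛbvusd/.
The consonants /θ/, /ð/, /b/, /s/, /d/ cannot be parsed into a legal (C)V syllable (no codas are permitted; onsets are limited to one consonant).
Each unlicensed consonant becomes the onset of a new syllable: /θ/ → /θɛ/, /ð/ → /ðɛ/, /b/ → /bɛ/, /s/ → /su/, /d/ → /du/.

tɛθɛðɛɹɛbɛvusudu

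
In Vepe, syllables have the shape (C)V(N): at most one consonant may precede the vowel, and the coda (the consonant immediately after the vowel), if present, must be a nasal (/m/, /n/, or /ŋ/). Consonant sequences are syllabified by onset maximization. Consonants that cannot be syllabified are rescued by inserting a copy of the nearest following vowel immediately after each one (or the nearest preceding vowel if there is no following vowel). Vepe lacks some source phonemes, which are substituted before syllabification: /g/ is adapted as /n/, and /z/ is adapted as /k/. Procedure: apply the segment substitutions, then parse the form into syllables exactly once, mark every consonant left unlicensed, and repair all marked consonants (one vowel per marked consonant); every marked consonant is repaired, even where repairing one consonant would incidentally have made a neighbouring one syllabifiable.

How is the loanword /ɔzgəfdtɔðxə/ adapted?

ɔkənəfɔdɔtɔðəxə

Substitution: /z/ → /k/, /g/ → /n/, giving /ɔknəfdtɔðxə/.
Syllabifying with onset maximization leaves /k/, /f/, /d/, /ð/ stranded (only a nasal (/m/, /n/, or /ŋ/) is licensed in coda position; onsets are limited to one consonant).
Epenthesis after each stranded consonant: /k/ → /kə/, /f/ → /fɔ/, /d/ → /dɔ/, /ð/ → /ðə/.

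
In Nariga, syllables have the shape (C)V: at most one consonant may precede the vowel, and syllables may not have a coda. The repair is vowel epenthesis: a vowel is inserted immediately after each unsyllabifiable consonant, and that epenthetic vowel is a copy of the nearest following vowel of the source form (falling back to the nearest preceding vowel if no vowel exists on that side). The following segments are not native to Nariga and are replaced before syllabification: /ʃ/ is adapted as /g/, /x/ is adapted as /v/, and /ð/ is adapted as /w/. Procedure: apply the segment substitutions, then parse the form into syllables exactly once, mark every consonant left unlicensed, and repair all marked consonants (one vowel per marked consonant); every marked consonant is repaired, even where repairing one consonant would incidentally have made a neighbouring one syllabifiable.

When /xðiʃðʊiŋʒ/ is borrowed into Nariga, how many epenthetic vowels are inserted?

After substitution the input is /vwigwʊiŋʒ/.
The unsyllabifiable consonants are /v/, /g/, /ŋ/, /ʒ/; each receives one epenthetic vowel.

4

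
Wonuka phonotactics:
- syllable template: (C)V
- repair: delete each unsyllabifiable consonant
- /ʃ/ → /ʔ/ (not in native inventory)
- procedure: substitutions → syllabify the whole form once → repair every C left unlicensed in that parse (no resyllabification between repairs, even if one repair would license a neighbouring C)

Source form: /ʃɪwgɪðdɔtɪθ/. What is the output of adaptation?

ʔɪgɪdɔtɪ

Substitution: /ʃ/ → /ʔ/, giving /ʔɪwgɪðdɔtɪθ/.
Under (C)V, the unsyllabifiable consonants are /w/, /ð/, /θ/ (no codas are permitted; onsets are limited to one consonant).
Deletion applies to /w/, /ð/, /θ/.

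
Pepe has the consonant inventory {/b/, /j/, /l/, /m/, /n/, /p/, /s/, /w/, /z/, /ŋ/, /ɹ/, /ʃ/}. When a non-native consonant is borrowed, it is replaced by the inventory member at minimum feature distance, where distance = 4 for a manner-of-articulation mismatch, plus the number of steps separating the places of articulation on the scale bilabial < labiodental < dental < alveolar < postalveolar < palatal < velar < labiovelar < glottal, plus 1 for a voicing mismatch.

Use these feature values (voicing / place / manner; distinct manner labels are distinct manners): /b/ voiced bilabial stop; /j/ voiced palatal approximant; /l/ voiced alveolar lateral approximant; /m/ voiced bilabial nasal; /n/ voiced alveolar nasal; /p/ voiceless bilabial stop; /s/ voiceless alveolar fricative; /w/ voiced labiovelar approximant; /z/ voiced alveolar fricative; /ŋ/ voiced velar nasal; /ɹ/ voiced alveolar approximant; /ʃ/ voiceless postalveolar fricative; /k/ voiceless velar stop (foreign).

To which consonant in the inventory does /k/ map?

ŋ

/ŋ/ is closest: manner differs (stop→nasal, +4), place distance 0 (velar→velar), voicing differs (+1); total 5. Next closest is /j/ at distance 6.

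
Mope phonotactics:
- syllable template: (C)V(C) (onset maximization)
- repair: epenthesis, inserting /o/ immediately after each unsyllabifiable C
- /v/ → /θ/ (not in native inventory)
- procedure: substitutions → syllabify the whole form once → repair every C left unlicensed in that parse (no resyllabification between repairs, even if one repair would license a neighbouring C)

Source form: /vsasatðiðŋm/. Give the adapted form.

Substitution: /v/ → /θ/, giving /θsasatðiðŋm/.
Under (C)V(C), the unsyllabifiable consonants are /θ/, /ŋ/, /m/ (at most one coda consonant is licensed; onsets are limited to one consonant).
Epenthesis after each stranded consonant: /θ/ → /θo/, /ŋ/ → /ŋo/, /m/ → /mo/.

θosasatðiðŋomo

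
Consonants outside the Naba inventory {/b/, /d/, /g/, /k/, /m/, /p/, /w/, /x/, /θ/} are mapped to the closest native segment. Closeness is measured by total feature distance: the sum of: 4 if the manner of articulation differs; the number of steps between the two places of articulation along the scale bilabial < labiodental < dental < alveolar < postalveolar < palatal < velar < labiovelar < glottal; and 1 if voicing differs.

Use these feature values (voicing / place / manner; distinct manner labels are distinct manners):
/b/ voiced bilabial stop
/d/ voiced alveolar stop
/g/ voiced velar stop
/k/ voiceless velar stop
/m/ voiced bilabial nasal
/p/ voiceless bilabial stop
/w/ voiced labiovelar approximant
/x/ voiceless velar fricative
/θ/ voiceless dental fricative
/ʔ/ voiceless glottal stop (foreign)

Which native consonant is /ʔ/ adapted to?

/k/ is closest: same manner (stop), place distance 2 (glottal→velar), same voicing; total 2. Next closest is /g/ at distance 3.

k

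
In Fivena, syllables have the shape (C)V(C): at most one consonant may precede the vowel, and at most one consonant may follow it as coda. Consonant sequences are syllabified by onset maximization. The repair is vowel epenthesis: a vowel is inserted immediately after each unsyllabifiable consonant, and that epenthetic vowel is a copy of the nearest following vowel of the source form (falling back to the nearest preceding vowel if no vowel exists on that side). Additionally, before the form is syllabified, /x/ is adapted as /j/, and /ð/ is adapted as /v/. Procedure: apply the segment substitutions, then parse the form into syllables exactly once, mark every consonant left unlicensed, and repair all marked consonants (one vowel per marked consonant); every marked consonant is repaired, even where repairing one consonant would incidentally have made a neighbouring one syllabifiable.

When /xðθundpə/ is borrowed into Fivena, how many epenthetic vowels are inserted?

3

After substitution the input is /jvθundpə/.
The unsyllabifiable consonants are /j/, /v/, /d/; each receives one epenthetic vowel.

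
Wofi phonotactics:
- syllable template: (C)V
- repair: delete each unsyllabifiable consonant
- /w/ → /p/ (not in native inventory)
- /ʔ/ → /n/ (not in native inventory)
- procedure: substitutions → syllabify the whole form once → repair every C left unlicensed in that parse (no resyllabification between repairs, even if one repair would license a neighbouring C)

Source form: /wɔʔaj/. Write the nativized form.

pɔna

Substitution: /w/ → /p/, /ʔ/ → /n/, giving /pɔnaj/.
Under (C)V, the unsyllabifiable consonants are /j/ (no codas are permitted; onsets are limited to one consonant).
Deleting the stranded consonants removes /j/.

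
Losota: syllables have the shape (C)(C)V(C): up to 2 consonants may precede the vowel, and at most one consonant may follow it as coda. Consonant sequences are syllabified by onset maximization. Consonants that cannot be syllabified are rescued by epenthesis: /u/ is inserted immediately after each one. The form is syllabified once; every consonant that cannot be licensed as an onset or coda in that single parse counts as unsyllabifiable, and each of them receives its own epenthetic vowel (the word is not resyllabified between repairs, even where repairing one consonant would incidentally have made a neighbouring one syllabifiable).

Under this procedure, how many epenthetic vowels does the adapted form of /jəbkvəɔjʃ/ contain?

1

The unsyllabifiable consonants are /ʃ/; each receives one epenthetic vowel.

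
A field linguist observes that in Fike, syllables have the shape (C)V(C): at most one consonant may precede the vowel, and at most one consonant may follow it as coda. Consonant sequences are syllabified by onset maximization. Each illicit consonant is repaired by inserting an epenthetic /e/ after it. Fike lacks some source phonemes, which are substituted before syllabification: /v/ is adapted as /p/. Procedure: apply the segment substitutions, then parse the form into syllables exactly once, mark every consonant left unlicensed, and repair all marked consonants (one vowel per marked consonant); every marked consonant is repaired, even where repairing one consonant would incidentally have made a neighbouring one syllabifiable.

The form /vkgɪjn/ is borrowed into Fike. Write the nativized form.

Substitution: /v/ → /p/, giving /pkgɪjn/.
Syllabifying with onset maximization leaves /p/, /k/, /n/ stranded (at most one coda consonant is licensed; onsets are limited to one consonant).
Epenthesis after each stranded consonant: /p/ → /pe/, /k/ → /ke/, /n/ → /ne/.

pekegɪjne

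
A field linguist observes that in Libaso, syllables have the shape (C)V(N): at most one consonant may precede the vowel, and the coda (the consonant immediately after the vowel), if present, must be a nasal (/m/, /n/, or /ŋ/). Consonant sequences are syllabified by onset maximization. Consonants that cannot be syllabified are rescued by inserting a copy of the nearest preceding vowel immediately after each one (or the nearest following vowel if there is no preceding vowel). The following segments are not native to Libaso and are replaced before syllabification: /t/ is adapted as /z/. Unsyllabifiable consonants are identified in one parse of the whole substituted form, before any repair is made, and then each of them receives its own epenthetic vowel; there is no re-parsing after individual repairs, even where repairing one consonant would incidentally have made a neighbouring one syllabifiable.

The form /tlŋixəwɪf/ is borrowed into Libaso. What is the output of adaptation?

Substitution: /t/ → /z/, giving /zlŋixəwɪf/.
The consonants /z/, /l/, /f/ cannot be parsed into a legal (C)V(N) syllable (only a nasal (/m/, /n/, or /ŋ/) is licensed in coda position; onsets are limited to one consonant).
Inserting the epenthetic vowel yields /z/ → /zi/, /l/ → /li/, /f/ → /fɪ/.

ziliŋixəwɪfɪ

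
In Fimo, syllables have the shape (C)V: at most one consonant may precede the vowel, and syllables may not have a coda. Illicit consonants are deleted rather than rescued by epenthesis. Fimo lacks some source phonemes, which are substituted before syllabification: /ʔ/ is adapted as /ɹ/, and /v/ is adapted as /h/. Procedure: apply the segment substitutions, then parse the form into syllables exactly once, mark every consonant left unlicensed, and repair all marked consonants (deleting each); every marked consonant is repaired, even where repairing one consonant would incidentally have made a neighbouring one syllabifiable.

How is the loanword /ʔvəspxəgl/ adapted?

Substitution: /ʔ/ → /ɹ/, /v/ → /h/, giving /ɹhəspxəgl/.
Under (C)V, the unsyllabifiable consonants are /ɹ/, /s/, /p/, /g/, /l/ (no codas are permitted; onsets are limited to one consonant).
Deletion applies to /ɹ/, /s/, /p/, /g/, /l/.

həxə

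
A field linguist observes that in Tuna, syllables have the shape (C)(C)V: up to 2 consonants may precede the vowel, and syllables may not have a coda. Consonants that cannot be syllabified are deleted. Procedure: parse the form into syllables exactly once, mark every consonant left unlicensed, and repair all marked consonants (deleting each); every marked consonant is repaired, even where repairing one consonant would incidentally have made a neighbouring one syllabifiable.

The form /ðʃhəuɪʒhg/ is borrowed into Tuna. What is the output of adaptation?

Under (C)(C)V, the unsyllabifiable consonants are /ð/, /ʒ/, /h/, /g/ (no codas are permitted; onsets may contain at most 2 consonants).
Deletion applies to /ð/, /ʒ/, /h/, /g/.

ʃhəuɪ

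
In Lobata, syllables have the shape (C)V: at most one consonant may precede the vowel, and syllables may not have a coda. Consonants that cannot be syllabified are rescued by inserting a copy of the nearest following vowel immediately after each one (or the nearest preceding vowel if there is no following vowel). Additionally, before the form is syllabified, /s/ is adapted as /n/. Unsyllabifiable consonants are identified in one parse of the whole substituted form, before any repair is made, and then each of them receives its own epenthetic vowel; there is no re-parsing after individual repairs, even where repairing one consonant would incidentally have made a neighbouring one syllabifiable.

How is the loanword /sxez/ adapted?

nexeze

Substitution: /s/ → /n/, giving /nxez/.
Under (C)V, the unsyllabifiable consonants are /n/, /z/ (no codas are permitted; onsets are limited to one consonant).
Inserting the epenthetic vowel yields /n/ → /ne/, /z/ → /ze/.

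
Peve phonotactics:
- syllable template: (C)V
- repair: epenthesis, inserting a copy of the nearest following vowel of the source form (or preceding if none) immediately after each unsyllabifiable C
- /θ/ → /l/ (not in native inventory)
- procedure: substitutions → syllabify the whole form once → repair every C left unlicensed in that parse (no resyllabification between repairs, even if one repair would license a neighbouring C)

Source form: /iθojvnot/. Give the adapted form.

ilojovonoto

Substitution: /θ/ → /l/, giving /ilojvnot/.
The consonants /j/, /v/, /t/ cannot be parsed into a legal (C)V syllable (no codas are permitted; onsets are limited to one consonant).
Epenthesis after each stranded consonant: /j/ → /jo/, /v/ → /vo/, /t/ → /to/.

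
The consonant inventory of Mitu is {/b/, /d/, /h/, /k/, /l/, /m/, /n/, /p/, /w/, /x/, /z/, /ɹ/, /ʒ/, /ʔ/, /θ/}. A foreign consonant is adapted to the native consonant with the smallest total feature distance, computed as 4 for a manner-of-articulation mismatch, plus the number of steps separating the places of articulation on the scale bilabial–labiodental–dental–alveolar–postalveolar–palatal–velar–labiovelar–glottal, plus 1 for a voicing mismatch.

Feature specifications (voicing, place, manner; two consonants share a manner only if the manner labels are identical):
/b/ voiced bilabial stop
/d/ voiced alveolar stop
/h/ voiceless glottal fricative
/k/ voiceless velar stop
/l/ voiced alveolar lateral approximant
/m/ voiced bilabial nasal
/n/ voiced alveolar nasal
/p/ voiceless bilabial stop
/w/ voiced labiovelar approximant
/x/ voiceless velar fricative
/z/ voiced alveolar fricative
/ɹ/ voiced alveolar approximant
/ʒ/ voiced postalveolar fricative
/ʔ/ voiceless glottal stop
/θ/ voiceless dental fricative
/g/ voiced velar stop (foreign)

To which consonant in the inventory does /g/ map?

k

/k/ is closest: same manner (stop), place distance 0 (velar→velar), voicing differs (+1); total 1. Next closest is /d/ at distance 3.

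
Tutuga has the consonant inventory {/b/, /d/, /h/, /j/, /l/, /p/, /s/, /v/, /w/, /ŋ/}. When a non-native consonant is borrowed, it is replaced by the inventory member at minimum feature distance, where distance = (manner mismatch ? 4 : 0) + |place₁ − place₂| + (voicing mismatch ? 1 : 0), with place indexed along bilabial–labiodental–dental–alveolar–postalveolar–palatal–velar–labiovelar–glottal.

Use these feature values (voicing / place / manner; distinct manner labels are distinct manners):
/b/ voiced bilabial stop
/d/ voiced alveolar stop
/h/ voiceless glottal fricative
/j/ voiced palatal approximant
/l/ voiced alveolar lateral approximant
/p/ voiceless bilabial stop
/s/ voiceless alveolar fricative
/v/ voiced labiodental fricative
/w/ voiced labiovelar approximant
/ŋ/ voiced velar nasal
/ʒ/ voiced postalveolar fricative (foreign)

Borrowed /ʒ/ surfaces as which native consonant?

/s/ is closest: same manner (fricative), place distance 1 (postalveolar→alveolar), voicing differs (+1); total 2. Next closest is /v/ at distance 3.

s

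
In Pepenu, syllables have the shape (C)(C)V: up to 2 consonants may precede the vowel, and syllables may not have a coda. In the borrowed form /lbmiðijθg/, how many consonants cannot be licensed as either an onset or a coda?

4

The consonants /l/, /j/, /θ/, /g/ cannot be parsed into a legal (C)(C)V syllable (no codas are permitted; onsets may contain at most 2 consonants).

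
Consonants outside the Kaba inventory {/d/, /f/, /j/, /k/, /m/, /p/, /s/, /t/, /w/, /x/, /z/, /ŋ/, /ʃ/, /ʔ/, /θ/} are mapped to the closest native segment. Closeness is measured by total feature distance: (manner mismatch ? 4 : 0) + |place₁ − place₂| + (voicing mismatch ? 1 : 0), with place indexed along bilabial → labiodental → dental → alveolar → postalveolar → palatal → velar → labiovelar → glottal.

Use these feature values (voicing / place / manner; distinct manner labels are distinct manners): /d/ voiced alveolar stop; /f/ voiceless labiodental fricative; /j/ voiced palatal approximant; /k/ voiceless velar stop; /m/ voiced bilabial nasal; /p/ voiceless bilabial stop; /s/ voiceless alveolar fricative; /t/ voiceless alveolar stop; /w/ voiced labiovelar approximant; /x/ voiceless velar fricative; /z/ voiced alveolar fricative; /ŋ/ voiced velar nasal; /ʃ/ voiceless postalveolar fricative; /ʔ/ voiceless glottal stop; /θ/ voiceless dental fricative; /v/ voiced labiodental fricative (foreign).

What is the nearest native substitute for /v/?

f

/f/ is closest: same manner (fricative), place distance 0 (labiodental→labiodental), voicing differs (+1); total 1. Next closest is /z/ at distance 2.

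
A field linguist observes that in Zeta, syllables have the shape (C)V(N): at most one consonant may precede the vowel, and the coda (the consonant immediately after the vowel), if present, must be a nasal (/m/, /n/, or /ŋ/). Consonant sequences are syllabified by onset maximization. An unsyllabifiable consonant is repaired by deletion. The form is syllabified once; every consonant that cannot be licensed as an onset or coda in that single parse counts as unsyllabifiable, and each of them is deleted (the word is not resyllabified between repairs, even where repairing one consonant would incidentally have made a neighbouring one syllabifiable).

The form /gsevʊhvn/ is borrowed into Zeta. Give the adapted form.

sevʊ

Under (C)V(N), the unsyllabifiable consonants are /g/, /h/, /v/, /n/ (only a nasal (/m/, /n/, or /ŋ/) is licensed in coda position; onsets are limited to one consonant).
Each unlicensed consonant is deleted: /g/, /h/, /v/, /n/.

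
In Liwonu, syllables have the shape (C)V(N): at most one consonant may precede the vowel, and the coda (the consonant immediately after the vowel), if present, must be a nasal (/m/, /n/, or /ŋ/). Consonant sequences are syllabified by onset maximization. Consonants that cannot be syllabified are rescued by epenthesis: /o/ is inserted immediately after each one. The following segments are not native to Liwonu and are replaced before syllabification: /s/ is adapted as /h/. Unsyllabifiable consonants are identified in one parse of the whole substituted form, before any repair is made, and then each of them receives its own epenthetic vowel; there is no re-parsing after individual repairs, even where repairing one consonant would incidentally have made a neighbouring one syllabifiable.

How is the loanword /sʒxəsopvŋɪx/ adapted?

Substitution: /s/ → /h/, giving /hʒxəhopvŋɪx/.
Under (C)V(N), the unsyllabifiable consonants are /h/, /ʒ/, /p/, /v/, /x/ (only a nasal (/m/, /n/, or /ŋ/) is licensed in coda position; onsets are limited to one consonant).
Each unlicensed consonant becomes the onset of a new syllable: /h/ → /ho/, /ʒ/ → /ʒo/, /p/ → /po/, /v/ → /vo/, /x/ → /xo/.

hoʒoxəhopovoŋɪxo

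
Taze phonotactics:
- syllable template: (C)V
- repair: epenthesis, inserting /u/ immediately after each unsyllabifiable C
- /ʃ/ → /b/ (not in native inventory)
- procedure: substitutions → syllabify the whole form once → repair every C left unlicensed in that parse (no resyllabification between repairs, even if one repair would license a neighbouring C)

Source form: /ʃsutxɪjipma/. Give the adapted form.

Substitution: /ʃ/ → /b/, giving /bsutxɪjipma/.
The consonants /b/, /t/, /p/ cannot be parsed into a legal (C)V syllable (no codas are permitted; onsets are limited to one consonant).
Epenthesis after each stranded consonant: /b/ → /bu/, /t/ → /tu/, /p/ → /pu/.

busutuxɪjipuma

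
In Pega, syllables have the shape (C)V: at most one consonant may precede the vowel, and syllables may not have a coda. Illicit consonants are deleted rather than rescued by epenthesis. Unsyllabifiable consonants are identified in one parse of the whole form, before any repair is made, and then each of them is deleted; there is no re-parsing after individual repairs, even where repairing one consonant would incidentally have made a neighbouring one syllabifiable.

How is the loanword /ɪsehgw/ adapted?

ɪse

Under (C)V, the unsyllabifiable consonants are /h/, /g/, /w/ (no codas are permitted; onsets are limited to one consonant).
Deletion applies to /h/, /g/, /w/.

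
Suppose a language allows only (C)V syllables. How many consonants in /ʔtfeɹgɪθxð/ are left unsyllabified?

Under (C)V, the unsyllabifiable consonants are /ʔ/, /t/, /ɹ/, /θ/, /x/, /ð/ (no codas are permitted; onsets are limited to one consonant).

6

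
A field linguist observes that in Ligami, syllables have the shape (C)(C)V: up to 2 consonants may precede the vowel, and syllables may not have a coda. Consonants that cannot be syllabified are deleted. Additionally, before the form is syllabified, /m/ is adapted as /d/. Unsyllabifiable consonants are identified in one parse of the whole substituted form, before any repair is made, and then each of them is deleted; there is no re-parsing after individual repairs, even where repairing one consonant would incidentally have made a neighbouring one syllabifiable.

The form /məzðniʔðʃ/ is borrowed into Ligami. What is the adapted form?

Substitution: /m/ → /d/, giving /dəzðniʔðʃ/.
Syllabifying with onset maximization leaves /z/, /ʔ/, /ð/, /ʃ/ stranded (no codas are permitted; onsets may contain at most 2 consonants).
Deleting the stranded consonants removes /z/, /ʔ/, /ð/, /ʃ/.

dəðni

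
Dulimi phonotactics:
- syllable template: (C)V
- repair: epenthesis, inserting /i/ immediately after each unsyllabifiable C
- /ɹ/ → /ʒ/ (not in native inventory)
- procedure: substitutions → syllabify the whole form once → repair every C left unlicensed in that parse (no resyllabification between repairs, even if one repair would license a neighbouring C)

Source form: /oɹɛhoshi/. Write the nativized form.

Substitution: /ɹ/ → /ʒ/, giving /oʒɛhoshi/.
Syllabifying with onset maximization leaves /s/ stranded (no codas are permitted; onsets are limited to one consonant).
Inserting the epenthetic vowel yields /s/ → /si/.

oʒɛhosihi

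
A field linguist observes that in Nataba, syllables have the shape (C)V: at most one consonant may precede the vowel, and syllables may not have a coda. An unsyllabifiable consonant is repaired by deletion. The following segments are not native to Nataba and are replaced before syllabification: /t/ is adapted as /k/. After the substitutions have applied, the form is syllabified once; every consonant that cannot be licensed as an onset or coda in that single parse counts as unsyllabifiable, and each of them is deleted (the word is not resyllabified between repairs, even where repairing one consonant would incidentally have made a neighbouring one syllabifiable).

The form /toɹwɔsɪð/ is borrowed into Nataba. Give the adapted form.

Substitution: /t/ → /k/, giving /koɹwɔsɪð/.
The consonants /ɹ/, /ð/ cannot be parsed into a legal (C)V syllable (no codas are permitted; onsets are limited to one consonant).
Each unlicensed consonant is deleted: /ɹ/, /ð/.

kowɔsɪ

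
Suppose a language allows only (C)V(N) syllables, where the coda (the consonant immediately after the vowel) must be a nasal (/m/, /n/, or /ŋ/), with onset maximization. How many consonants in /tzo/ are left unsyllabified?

The consonants /t/ cannot be parsed into a legal (C)V(N) syllable (only a nasal (/m/, /n/, or /ŋ/) is licensed in coda position; onsets are limited to one consonant).

1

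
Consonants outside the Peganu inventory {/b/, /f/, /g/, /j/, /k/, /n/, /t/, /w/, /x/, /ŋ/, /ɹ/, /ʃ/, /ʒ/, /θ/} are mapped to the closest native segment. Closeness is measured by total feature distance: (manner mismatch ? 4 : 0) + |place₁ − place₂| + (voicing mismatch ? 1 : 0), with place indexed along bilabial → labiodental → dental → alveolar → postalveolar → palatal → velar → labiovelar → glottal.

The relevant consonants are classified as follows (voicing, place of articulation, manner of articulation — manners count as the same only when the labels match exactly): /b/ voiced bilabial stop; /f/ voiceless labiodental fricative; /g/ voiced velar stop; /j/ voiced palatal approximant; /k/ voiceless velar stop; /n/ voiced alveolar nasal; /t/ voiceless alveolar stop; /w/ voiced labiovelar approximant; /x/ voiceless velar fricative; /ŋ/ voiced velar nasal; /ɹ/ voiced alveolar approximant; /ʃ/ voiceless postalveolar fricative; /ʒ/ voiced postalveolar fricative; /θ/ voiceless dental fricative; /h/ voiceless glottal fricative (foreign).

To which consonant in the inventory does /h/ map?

x

/x/ is closest: same manner (fricative), place distance 2 (glottal→velar), same voicing; total 2. Next closest is /ʃ/ at distance 4.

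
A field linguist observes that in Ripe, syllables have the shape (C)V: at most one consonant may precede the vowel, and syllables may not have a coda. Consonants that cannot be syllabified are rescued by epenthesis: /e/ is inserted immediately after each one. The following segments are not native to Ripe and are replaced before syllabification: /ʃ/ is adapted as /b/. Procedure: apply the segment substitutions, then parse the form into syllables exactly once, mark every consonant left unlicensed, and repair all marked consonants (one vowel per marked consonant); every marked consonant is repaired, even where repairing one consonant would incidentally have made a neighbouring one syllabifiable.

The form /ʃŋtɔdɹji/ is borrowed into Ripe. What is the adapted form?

Substitution: /ʃ/ → /b/, giving /bŋtɔdɹji/.
The consonants /b/, /ŋ/, /d/, /ɹ/ cannot be parsed into a legal (C)V syllable (no codas are permitted; onsets are limited to one consonant).
Each unlicensed consonant becomes the onset of a new syllable: /b/ → /be/, /ŋ/ → /ŋe/, /d/ → /de/, /ɹ/ → /ɹe/.

beŋetɔdeɹeji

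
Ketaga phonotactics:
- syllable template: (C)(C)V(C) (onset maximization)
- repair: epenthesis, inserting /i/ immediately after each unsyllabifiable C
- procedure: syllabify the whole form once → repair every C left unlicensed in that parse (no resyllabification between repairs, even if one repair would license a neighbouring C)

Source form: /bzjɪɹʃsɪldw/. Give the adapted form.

bizjɪɹʃsɪldiwi

The consonants /b/, /d/, /w/ cannot be parsed into a legal (C)(C)V(C) syllable (at most one coda consonant is licensed; onsets may contain at most 2 consonants).
Epenthesis after each stranded consonant: /b/ → /bi/, /d/ → /di/, /w/ → /wi/.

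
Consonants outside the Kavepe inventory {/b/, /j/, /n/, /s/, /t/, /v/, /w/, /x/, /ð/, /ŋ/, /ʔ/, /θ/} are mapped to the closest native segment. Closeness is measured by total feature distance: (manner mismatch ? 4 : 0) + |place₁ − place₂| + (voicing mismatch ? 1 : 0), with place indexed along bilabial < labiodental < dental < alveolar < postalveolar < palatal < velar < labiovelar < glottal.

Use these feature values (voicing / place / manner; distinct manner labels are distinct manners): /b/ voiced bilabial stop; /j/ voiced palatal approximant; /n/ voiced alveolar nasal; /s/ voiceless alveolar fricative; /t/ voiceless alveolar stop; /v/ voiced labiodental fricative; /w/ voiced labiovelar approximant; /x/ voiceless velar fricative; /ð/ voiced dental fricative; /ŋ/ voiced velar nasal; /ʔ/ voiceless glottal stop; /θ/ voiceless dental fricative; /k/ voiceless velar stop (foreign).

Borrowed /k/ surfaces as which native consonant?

ʔ

/ʔ/ is closest: same manner (stop), place distance 2 (velar→glottal), same voicing; total 2. Next closest is /t/ at distance 3.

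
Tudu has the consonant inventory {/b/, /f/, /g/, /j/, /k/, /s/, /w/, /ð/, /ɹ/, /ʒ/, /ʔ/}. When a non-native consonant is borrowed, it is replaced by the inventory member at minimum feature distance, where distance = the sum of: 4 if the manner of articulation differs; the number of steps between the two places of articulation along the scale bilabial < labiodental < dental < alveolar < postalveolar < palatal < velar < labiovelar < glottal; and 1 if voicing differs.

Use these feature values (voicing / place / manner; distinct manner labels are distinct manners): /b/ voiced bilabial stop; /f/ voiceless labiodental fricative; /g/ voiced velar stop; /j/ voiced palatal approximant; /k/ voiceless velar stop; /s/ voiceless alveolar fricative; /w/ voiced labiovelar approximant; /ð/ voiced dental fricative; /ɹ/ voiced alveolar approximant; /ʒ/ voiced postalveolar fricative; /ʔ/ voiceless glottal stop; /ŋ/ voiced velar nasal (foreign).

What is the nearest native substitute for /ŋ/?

g

/g/ is closest: manner differs (nasal→stop, +4), place distance 0 (velar→velar), same voicing; total 4. Next closest is /j/ at distance 5.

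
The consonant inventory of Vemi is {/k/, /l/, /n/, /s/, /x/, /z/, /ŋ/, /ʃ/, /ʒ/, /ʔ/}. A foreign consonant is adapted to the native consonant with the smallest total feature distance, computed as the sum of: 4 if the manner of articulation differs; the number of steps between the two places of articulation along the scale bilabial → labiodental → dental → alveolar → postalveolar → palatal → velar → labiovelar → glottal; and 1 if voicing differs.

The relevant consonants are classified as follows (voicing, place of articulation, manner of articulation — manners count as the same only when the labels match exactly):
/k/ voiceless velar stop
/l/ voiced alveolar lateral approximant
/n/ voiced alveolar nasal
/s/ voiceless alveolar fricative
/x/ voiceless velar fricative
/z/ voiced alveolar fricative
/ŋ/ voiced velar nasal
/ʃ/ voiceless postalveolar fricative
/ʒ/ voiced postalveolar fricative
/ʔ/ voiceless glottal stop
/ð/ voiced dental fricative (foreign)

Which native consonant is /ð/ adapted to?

z

/z/ is closest: same manner (fricative), place distance 1 (dental→alveolar), same voicing; total 1. Next closest is /s/ at distance 2.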